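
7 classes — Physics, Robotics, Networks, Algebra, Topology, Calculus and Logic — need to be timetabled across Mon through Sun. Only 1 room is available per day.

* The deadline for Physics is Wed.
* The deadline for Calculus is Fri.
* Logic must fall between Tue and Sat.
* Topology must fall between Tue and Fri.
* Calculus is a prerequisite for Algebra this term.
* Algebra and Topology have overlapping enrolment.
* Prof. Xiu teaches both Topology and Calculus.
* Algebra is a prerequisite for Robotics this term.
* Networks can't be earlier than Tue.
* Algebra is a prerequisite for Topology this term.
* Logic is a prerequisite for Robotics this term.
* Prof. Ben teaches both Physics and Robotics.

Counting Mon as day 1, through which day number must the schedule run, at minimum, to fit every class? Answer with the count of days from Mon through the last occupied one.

The precedence chain requires at least 3 distinct days.
With at most 1 per day and 7 classes, at least 7 days are needed.
7 works (last occupied day: Sun): for example Networks -> Sat; Topology -> Thu; Physics -> Mon; Calculus -> Tue; Algebra -> Wed; Robotics -> Sun; Logic -> Fri.

7 days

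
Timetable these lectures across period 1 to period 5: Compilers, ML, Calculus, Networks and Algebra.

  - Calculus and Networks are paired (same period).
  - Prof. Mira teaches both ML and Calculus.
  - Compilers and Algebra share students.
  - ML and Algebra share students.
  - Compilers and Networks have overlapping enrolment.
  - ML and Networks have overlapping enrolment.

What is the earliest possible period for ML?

period 1

ML at period 1 is achievable: ML -> period 1; Calculus -> period 2; Compilers -> period 1; Algebra -> period 2; Networks -> period 2.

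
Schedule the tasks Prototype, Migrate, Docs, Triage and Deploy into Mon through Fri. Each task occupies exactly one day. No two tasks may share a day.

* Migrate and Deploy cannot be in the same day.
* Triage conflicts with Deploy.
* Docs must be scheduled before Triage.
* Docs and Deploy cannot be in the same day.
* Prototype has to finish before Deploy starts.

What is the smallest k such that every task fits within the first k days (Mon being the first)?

5

The precedence chain requires at least 2 distinct days.
With at most 1 per day and 5 tasks, at least 5 days are needed.
5 works (last occupied day: Fri): for example Prototype=Mon, Migrate=Fri, Triage=Wed, Deploy=Thu, Docs=Tue.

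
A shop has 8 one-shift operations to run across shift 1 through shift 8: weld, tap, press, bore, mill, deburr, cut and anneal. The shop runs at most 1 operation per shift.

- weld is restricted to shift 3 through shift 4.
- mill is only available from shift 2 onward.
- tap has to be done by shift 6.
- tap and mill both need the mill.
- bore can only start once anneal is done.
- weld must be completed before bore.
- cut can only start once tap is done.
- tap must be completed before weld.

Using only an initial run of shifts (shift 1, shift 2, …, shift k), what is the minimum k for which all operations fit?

8 shifts

The precedence chain requires at least 3 distinct shifts.
With at most 1 per shift and 8 operations, at least 8 shifts are needed.
Propagating the time windows through the other constraints, bore can't land before shift 4, so the schedule must run through at least shift 4.
8 works (last occupied shift: shift 8): for example deburr=shift 8, mill=shift 2, bore=shift 5, weld=shift 3, cut=shift 6, anneal=shift 4, tap=shift 1, press=shift 7.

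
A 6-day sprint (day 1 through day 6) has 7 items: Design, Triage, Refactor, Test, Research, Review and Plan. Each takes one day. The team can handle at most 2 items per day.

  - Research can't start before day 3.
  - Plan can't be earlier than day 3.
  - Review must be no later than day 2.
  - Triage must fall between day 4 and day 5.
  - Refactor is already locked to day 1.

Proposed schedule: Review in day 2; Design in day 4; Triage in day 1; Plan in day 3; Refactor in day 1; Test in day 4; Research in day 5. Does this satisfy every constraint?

Triage must fall between day 4 and day 5 — violated.
Plan can't be earlier than day 3 — holds.
The team can handle at most 2 items per day — holds.
Research can't start before day 3 — holds.
Review must be no later than day 2 — holds.
Refactor is already locked to day 1 — holds.

No — it violates: Triage must fall between day 4 and day 5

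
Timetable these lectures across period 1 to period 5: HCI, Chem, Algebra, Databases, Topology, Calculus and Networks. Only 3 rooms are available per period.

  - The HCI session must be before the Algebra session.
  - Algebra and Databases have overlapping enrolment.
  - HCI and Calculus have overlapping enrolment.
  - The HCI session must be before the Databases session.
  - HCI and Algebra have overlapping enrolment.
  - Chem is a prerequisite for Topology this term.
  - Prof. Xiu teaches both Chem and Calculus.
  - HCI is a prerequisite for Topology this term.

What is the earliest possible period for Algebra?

period 2

Precedence pushes Algebra to at least period 2.
Algebra at period 2 is achievable: Networks -> period 1, Chem -> period 1, Databases -> period 3, HCI -> period 1, Algebra -> period 2, Topology -> period 2, Calculus -> period 2.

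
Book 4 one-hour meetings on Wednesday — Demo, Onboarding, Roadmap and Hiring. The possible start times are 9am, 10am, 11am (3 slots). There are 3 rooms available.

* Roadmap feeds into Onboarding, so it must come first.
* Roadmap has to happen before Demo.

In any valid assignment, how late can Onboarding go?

11am

Precedence pushes Onboarding to at least 10am.
Onboarding at 11am is achievable: Hiring=9am, Onboarding=11am, Roadmap=9am, Demo=10am.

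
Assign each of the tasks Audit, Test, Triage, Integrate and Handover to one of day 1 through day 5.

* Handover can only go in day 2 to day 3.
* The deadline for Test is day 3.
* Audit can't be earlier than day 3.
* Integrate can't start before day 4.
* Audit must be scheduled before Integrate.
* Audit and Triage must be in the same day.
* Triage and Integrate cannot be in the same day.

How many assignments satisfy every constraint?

Splitting on Audit: it can be day 3 (12), day 4 (6). Listing each branch's schedules as (Test, Triage, Integrate, Handover) by day number:
Audit=day 3: (1,3,4,2) (1,3,4,3) (1,3,5,2) (1,3,5,3) (2,3,4,2) (2,3,4,3) (2,3,5,2) (2,3,5,3) (3,3,4,2) (3,3,4,3) (3,3,5,2) (3,3,5,3) — 12.
Audit=day 4: (1,4,5,2) (1,4,5,3) (2,4,5,2) (2,4,5,3) (3,4,5,2) (3,4,5,3) — 6.
Summing: 12 + 6 = 18.

18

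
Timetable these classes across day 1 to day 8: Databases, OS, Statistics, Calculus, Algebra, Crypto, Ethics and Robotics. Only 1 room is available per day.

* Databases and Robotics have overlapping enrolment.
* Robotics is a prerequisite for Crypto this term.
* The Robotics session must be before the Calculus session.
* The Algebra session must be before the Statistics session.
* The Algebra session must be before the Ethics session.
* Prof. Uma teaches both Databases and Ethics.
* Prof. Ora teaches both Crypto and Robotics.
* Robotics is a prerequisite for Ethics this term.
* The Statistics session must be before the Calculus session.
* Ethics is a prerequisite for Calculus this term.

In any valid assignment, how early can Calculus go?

Precedence pushes Calculus to at least day 3.
Calculus at day 5 is achievable: Calculus=day 5, Crypto=day 6, Databases=day 7, Ethics=day 3, Robotics=day 1, Algebra=day 2, OS=day 8, Statistics=day 4.
Nothing earlier works — the conflict and capacity constraints rule out every day before day 5.

day 5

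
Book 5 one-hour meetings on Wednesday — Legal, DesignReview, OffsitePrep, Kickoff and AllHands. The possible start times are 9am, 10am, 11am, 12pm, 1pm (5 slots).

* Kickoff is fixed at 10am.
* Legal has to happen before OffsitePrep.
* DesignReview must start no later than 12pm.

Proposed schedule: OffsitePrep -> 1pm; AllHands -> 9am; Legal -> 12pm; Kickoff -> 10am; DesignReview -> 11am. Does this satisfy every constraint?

Yes, all constraints hold

DesignReview must start no later than 12pm — holds.
Kickoff is fixed at 10am — holds.
Legal has to happen before OffsitePrep — holds.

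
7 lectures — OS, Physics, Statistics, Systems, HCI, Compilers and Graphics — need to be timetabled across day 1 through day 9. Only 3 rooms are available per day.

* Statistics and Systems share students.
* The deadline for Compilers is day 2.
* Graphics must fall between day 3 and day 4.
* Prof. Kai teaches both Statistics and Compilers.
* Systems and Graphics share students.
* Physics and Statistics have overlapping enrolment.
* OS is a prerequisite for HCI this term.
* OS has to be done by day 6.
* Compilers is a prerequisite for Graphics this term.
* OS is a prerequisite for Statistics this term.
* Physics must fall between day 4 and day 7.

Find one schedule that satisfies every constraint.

Systems=day 1; Graphics=day 3; HCI=day 2; Physics=day 4; OS=day 1; Statistics=day 2; Compilers=day 1

Checking: OS(day 1) before HCI(day 2); Compilers(day 1) before Graphics(day 3); OS(day 1) before Statistics(day 2); Physics(day 4) != Statistics(day 2); Systems(day 1) != Graphics(day 3); Statistics(day 2) != Compilers(day 1); Statistics(day 2) != Systems(day 1); Compilers=day 1 in [day 1,day 2]; Physics=day 4 in [day 4,day 7]; Graphics=day 3 in [day 3,day 4]; OS=day 1 in [day 1,day 6]; max 3 per day (cap 3).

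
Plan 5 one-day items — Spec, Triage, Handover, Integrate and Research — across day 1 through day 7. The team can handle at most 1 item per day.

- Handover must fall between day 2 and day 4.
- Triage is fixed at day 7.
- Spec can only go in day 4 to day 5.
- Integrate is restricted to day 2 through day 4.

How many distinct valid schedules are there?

Splitting on Spec: it can be day 4 (6), day 5 (18). Listing each branch's schedules as (Triage, Handover, Integrate, Research) by day number:
Spec=day 4: (7,2,3,1) (7,2,3,5) (7,2,3,6) (7,3,2,1) (7,3,2,5) (7,3,2,6) — 6.
Spec=day 5: (7,2,3,1) (7,2,3,4) (7,2,3,6) (7,2,4,1) (7,2,4,3) (7,2,4,6) (7,3,2,1) (7,3,2,4) (7,3,2,6) (7,3,4,1) (7,3,4,2) (7,3,4,6) (7,4,2,1) (7,4,2,3) (7,4,2,6) (7,4,3,1) (7,4,3,2) (7,4,3,6) — 18.
Summing: 6 + 18 = 24.

24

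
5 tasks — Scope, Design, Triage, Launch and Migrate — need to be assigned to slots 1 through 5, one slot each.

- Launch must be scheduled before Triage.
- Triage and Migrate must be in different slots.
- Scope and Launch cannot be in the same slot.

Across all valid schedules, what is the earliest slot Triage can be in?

Precedence pushes Triage to at least 2.
Triage at 2 is achievable: Scope in 2, Design in 1, Launch in 1, Migrate in 1, Triage in 2.

2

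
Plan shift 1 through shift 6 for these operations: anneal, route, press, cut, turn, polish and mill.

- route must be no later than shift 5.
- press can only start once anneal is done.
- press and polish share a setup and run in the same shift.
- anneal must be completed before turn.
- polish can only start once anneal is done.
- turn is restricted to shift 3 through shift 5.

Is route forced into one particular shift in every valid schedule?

No

route can be shift 1 (e.g. polish in shift 2, mill in shift 1, cut in shift 1, route in shift 1, anneal in shift 1, press in shift 2, turn in shift 3) or shift 2 (e.g. polish in shift 2; turn in shift 3; press in shift 2; anneal in shift 1; mill in shift 1; route in shift 2; cut in shift 1).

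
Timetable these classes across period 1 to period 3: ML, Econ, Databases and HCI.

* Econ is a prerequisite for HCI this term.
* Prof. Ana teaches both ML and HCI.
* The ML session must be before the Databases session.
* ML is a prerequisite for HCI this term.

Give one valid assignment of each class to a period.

HCI -> period 2; Databases -> period 2; Econ -> period 1; ML -> period 1

Checking: Econ(period 1) before HCI(period 2); ML(period 1) before Databases(period 2); ML(period 1) before HCI(period 2); ML(period 1) != HCI(period 2).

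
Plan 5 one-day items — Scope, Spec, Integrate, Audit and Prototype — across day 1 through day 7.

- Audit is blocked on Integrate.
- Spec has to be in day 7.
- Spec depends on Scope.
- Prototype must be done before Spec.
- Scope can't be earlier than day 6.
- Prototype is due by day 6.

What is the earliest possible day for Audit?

Precedence pushes Audit to at least day 2.
Audit at day 2 is achievable: Audit -> day 2, Scope -> day 6, Integrate -> day 1, Prototype -> day 1, Spec -> day 7.

day 2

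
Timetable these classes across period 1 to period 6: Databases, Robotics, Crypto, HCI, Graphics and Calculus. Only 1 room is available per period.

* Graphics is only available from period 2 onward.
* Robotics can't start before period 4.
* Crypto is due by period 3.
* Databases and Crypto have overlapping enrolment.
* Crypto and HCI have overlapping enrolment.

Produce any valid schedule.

Calculus -> period 6; Crypto -> period 1; Databases -> period 3; Robotics -> period 4; Graphics -> period 2; HCI -> period 5

Checking: Crypto(period 1) != HCI(period 5); Databases(period 3) != Crypto(period 1); Crypto=period 1 in [period 1,period 3]; Graphics=period 2 in [period 2,period 6]; Robotics=period 4 in [period 4,period 6]; max 1 per period (cap 1).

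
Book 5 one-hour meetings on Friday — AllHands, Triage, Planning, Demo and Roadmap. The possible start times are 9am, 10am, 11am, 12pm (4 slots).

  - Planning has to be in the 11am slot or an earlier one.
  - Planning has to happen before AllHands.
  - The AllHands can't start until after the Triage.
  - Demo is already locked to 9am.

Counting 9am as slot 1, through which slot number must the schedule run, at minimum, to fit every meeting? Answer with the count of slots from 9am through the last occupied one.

The precedence chain requires at least 2 distinct slots.
2 works (last occupied slot: 10am): for example Roadmap -> 9am, Planning -> 9am, Demo -> 9am, AllHands -> 10am, Triage -> 9am.

2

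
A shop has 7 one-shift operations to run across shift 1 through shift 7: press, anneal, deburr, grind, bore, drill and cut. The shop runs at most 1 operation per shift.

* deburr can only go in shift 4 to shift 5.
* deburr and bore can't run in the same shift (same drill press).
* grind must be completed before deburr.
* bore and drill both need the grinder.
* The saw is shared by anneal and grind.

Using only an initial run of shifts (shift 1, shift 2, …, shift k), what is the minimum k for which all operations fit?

The precedence chain requires at least 2 distinct shifts.
With at most 1 per shift and 7 operations, at least 7 shifts are needed.
deburr can't be placed before shift 4, so the schedule must run through at least shift 4.
7 works (last occupied shift: shift 7): for example drill in shift 6; bore in shift 5; press in shift 2; grind in shift 1; cut in shift 7; deburr in shift 4; anneal in shift 3.

7 shifts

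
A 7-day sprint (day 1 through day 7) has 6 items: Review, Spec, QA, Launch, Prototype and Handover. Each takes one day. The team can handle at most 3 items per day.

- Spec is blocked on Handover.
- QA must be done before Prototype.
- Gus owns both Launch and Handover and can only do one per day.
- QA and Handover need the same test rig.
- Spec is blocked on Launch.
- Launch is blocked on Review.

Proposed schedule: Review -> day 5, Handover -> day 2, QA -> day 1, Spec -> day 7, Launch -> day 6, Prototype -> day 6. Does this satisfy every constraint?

QA must be done before Prototype — holds.
The team can handle at most 3 items per day — holds.
Spec is blocked on Handover — holds.
Spec is blocked on Launch — holds.
Gus owns both Launch and Handover and can only do one per day — holds.
QA and Handover need the same test rig — holds.
Launch is blocked on Review — holds.

Yes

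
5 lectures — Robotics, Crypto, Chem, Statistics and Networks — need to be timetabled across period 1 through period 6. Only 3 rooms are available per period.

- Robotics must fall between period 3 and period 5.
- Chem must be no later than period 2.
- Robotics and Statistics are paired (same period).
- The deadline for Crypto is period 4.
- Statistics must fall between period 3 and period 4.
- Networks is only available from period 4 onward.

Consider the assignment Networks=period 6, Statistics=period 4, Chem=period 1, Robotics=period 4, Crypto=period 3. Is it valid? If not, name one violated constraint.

Robotics must fall between period 3 and period 5 — holds.
Chem must be no later than period 2 — holds.
Only 3 rooms are available per period — holds.
The deadline for Crypto is period 4 — holds.
Robotics and Statistics are paired (same period) — holds.
Statistics must fall between period 3 and period 4 — holds.
Networks is only available from period 4 onward — holds.

Valid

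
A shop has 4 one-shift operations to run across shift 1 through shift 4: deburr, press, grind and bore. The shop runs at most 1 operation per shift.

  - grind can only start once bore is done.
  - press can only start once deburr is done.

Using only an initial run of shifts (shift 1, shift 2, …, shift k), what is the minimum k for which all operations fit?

The precedence chain requires at least 2 distinct shifts.
With at most 1 per shift and 4 operations, at least 4 shifts are needed.
4 works (last occupied shift: shift 4): for example press -> shift 2, grind -> shift 4, deburr -> shift 1, bore -> shift 3.

4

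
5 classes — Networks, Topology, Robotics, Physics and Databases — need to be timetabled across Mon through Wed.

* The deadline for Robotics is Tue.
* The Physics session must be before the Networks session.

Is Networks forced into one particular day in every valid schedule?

Networks can be Tue (e.g. Databases in Mon; Topology in Mon; Physics in Mon; Networks in Tue; Robotics in Mon) or Wed (e.g. Networks -> Wed, Physics -> Mon, Topology -> Mon, Databases -> Mon, Robotics -> Mon).

No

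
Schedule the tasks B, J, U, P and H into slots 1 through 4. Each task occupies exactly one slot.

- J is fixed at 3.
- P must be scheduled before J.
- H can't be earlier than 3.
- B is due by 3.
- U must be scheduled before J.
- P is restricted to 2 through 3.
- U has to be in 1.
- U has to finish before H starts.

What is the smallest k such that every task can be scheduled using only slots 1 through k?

The precedence chain requires at least 2 distinct slots.
J can't be placed before 3, so the schedule must run through at least slot 3.
3 works (last occupied slot: 3): for example U in 1, J in 3, B in 1, H in 3, P in 2.

3 slots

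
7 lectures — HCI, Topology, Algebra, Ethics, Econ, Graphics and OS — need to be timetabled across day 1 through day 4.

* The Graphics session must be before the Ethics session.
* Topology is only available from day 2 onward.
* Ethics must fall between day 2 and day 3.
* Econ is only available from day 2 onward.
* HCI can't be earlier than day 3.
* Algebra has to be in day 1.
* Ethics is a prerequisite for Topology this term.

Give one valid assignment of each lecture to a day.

Ethics in day 2, HCI in day 3, Econ in day 2, Graphics in day 1, OS in day 1, Algebra in day 1, Topology in day 3

Checking: Ethics(day 2) before Topology(day 3); Graphics(day 1) before Ethics(day 2); Econ=day 2 in [day 2,day 4]; HCI=day 3 in [day 3,day 4]; Ethics=day 2 in [day 2,day 3]; Topology=day 3 in [day 2,day 4]; Algebra=day 1 in [day 1,day 1].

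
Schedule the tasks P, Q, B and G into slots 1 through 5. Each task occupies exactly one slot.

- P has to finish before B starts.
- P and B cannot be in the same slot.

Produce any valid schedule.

Q -> 1; P -> 1; G -> 1; B -> 2

Checking: P(1) before B(2); P(1) != B(2).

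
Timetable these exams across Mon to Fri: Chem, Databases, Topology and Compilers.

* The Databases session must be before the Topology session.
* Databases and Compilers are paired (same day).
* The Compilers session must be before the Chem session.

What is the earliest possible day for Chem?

Tue

Precedence pushes Chem to at least Tue.
Chem at Tue is achievable: Chem in Tue; Topology in Tue; Databases in Mon; Compilers in Mon.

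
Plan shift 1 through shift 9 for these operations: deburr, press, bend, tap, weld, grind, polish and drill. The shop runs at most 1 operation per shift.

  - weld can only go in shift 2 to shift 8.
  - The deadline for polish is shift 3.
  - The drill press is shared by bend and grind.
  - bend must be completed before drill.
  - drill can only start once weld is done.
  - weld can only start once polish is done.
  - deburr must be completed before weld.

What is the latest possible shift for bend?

shift 8

Downstream work caps bend at shift 8.
bend at shift 8 is achievable: tap=shift 5; bend=shift 8; press=shift 4; deburr=shift 2; weld=shift 3; drill=shift 9; grind=shift 6; polish=shift 1.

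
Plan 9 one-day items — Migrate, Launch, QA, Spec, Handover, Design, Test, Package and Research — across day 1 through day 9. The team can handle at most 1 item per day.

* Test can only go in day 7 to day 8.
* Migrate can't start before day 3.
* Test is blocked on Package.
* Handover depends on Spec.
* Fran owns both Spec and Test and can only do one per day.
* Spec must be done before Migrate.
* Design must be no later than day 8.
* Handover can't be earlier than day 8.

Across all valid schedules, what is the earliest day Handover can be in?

Handover is available from day 8.
Handover at day 8 is achievable: Design -> day 1; Handover -> day 8; Research -> day 9; Spec -> day 2; Launch -> day 5; QA -> day 6; Migrate -> day 3; Test -> day 7; Package -> day 4.

day 8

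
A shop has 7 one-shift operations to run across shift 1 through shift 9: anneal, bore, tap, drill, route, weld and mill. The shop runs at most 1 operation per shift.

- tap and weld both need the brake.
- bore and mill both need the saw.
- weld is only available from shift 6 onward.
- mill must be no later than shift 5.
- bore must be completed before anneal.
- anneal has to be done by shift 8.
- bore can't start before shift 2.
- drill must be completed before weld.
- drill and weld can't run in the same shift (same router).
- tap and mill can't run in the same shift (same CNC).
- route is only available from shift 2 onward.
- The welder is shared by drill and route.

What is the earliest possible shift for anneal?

shift 3

Precedence pushes anneal to at least shift 3; anneal's own window allows nothing later than shift 8.
anneal at shift 3 is achievable: weld -> shift 6; bore -> shift 2; tap -> shift 7; mill -> shift 1; anneal -> shift 3; route -> shift 4; drill -> shift 5.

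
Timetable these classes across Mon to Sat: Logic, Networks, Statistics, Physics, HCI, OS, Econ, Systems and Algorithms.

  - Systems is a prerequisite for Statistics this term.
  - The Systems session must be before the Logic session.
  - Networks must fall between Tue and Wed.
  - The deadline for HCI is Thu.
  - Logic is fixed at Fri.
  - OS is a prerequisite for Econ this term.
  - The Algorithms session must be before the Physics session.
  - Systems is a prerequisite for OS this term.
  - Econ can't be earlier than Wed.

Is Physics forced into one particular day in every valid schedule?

No

Physics can be Tue (e.g. Algorithms=Mon, OS=Tue, Physics=Tue, HCI=Mon, Statistics=Tue, Systems=Mon, Econ=Wed, Logic=Fri, Networks=Tue) or Wed (e.g. Algorithms -> Mon; HCI -> Mon; Networks -> Tue; Econ -> Wed; OS -> Tue; Physics -> Wed; Statistics -> Tue; Systems -> Mon; Logic -> Fri).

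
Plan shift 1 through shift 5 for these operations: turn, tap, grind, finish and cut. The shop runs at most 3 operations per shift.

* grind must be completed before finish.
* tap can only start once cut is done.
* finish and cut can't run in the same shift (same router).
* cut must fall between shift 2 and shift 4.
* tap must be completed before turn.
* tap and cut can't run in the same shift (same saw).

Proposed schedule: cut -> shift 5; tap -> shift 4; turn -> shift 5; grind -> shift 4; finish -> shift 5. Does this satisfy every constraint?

No — it violates: finish and cut can't run in the same shift (same router)

finish and cut can't run in the same shift (same router) — violated.
grind must be completed before finish — holds.
The shop runs at most 3 operations per shift — holds.
tap can only start once cut is done — violated.
cut must fall between shift 2 and shift 4 — violated.
tap must be completed before turn — holds.
tap and cut can't run in the same shift (same saw) — holds.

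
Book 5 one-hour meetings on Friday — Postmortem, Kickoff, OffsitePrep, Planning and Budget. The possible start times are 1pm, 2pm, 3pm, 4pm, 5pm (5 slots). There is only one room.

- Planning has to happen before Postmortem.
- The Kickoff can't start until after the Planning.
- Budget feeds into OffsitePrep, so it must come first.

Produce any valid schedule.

Planning -> 1pm; OffsitePrep -> 5pm; Kickoff -> 3pm; Budget -> 4pm; Postmortem -> 2pm

Checking: Planning(1pm) before Kickoff(3pm); Budget(4pm) before OffsitePrep(5pm); Planning(1pm) before Postmortem(2pm); max 1 per slot (cap 1).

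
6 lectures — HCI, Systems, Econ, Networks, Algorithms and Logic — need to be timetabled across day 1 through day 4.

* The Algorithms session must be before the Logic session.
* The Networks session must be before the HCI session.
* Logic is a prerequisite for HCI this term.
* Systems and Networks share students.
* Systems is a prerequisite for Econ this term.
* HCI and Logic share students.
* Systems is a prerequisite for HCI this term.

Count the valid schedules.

Splitting on HCI: it can be day 3 (5), day 4 (36). Listing each branch's schedules as (Systems, Econ, Networks, Algorithms, Logic) by day number:
HCI=day 3: (1,2,2,1,2) (1,3,2,1,2) (1,4,2,1,2) (2,3,1,1,2) (2,4,1,1,2) — 5.
HCI=day 4: (1,2,2,1,2) (1,2,2,1,3) (1,2,2,2,3) (1,2,3,1,2) (1,2,3,1,3) (1,2,3,2,3) (1,3,2,1,2) (1,3,2,1,3) (1,3,2,2,3) (1,3,3,1,2) (1,3,3,1,3) (1,3,3,2,3) (1,4,2,1,2) (1,4,2,1,3) (1,4,2,2,3) (1,4,3,1,2) (1,4,3,1,3) (1,4,3,2,3) (2,3,1,1,2) (2,3,1,1,3) (2,3,1,2,3) (2,3,3,1,2) (2,3,3,1,3) (2,3,3,2,3) (2,4,1,1,2) (2,4,1,1,3) (2,4,1,2,3) (2,4,3,1,2) (2,4,3,1,3) (2,4,3,2,3) (3,4,1,1,2) (3,4,1,1,3) (3,4,1,2,3) (3,4,2,1,2) (3,4,2,1,3) (3,4,2,2,3) — 36.
Summing: 5 + 36 = 41.

41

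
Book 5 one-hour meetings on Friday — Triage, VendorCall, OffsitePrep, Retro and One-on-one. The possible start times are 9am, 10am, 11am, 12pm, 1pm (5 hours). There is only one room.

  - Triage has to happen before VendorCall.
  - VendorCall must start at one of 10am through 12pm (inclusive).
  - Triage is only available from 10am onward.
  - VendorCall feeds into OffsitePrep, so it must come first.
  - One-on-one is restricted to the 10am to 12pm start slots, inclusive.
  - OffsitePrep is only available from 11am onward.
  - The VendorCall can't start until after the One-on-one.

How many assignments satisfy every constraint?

Enumerating: Retro -> 9am; OffsitePrep -> 1pm; One-on-one -> 10am; VendorCall -> 12pm; Triage -> 11am | VendorCall -> 12pm, Triage -> 10am, Retro -> 9am, One-on-one -> 11am, OffsitePrep -> 1pm.

2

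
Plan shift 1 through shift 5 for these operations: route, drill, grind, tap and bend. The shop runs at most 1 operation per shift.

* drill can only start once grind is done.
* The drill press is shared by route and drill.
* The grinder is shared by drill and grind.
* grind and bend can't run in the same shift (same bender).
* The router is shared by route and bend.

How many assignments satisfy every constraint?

Splitting on route: it can be shift 1 (12), shift 2 (12), shift 3 (12), shift 4 (12), shift 5 (12). Listing each branch's schedules as (drill, grind, tap, bend) by shift number:
route=shift 1: (3,2,4,5) (3,2,5,4) (4,2,3,5) (4,2,5,3) (4,3,2,5) (4,3,5,2) (5,2,3,4) (5,2,4,3) (5,3,2,4) (5,3,4,2) (5,4,2,3) (5,4,3,2) — 12.
route=shift 2: (3,1,4,5) (3,1,5,4) (4,1,3,5) (4,1,5,3) (4,3,1,5) (4,3,5,1) (5,1,3,4) (5,1,4,3) (5,3,1,4) (5,3,4,1) (5,4,1,3) (5,4,3,1) — 12.
route=shift 3: (2,1,4,5) (2,1,5,4) (4,1,2,5) (4,1,5,2) (4,2,1,5) (4,2,5,1) (5,1,2,4) (5,1,4,2) (5,2,1,4) (5,2,4,1) (5,4,1,2) (5,4,2,1) — 12.
route=shift 4: (2,1,3,5) (2,1,5,3) (3,1,2,5) (3,1,5,2) (3,2,1,5) (3,2,5,1) (5,1,2,3) (5,1,3,2) (5,2,1,3) (5,2,3,1) (5,3,1,2) (5,3,2,1) — 12.
route=shift 5: (2,1,3,4) (2,1,4,3) (3,1,2,4) (3,1,4,2) (3,2,1,4) (3,2,4,1) (4,1,2,3) (4,1,3,2) (4,2,1,3) (4,2,3,1) (4,3,1,2) (4,3,2,1) — 12.
Summing: 12 + 12 + 12 + 12 + 12 = 60.

60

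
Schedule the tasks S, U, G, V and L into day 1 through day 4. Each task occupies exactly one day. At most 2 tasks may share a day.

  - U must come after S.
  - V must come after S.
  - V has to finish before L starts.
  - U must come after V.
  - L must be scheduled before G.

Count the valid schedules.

2

Enumerating: L=day 3; V=day 2; S=day 1; G=day 4; U=day 3 | V -> day 2; U -> day 4; L -> day 3; G -> day 4; S -> day 1.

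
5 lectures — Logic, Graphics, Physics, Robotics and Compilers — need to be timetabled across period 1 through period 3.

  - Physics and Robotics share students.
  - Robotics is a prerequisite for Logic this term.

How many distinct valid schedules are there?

54

Splitting on Logic: it can be period 2 (18), period 3 (36). Listing each branch's schedules as (Graphics, Physics, Robotics, Compilers) by period number:
Logic=period 2: (1,2,1,1) (1,2,1,2) (1,2,1,3) (1,3,1,1) (1,3,1,2) (1,3,1,3) (2,2,1,1) (2,2,1,2) (2,2,1,3) (2,3,1,1) (2,3,1,2) (2,3,1,3) (3,2,1,1) (3,2,1,2) (3,2,1,3) (3,3,1,1) (3,3,1,2) (3,3,1,3) — 18.
Logic=period 3: (1,1,2,1) (1,1,2,2) (1,1,2,3) (1,2,1,1) (1,2,1,2) (1,2,1,3) (1,3,1,1) (1,3,1,2) (1,3,1,3) (1,3,2,1) (1,3,2,2) (1,3,2,3) (2,1,2,1) (2,1,2,2) (2,1,2,3) (2,2,1,1) (2,2,1,2) (2,2,1,3) (2,3,1,1) (2,3,1,2) (2,3,1,3) (2,3,2,1) (2,3,2,2) (2,3,2,3) (3,1,2,1) (3,1,2,2) (3,1,2,3) (3,2,1,1) (3,2,1,2) (3,2,1,3) (3,3,1,1) (3,3,1,2) (3,3,1,3) (3,3,2,1) (3,3,2,2) (3,3,2,3) — 36.
Summing: 18 + 36 = 54.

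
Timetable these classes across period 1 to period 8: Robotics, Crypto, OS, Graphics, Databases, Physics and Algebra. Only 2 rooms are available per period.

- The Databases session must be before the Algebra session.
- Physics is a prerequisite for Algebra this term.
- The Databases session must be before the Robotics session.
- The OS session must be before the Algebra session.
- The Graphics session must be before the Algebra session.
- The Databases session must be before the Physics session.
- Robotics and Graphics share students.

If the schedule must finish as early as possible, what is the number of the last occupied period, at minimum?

4

The precedence chain requires at least 3 distinct periods.
With at most 2 per period and 7 classes, at least 4 periods are needed.
4 works (last occupied period: period 4): for example Robotics=period 3; Databases=period 1; Algebra=period 3; OS=period 1; Physics=period 2; Graphics=period 2; Crypto=period 4.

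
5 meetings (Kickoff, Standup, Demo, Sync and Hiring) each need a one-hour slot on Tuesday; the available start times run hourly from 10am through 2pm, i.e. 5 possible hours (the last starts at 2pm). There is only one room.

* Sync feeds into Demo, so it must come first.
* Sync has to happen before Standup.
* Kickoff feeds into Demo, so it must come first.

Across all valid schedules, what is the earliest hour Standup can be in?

Precedence pushes Standup to at least 11am.
Standup at 11am is achievable: Kickoff -> 12pm, Hiring -> 2pm, Demo -> 1pm, Standup -> 11am, Sync -> 10am.

11am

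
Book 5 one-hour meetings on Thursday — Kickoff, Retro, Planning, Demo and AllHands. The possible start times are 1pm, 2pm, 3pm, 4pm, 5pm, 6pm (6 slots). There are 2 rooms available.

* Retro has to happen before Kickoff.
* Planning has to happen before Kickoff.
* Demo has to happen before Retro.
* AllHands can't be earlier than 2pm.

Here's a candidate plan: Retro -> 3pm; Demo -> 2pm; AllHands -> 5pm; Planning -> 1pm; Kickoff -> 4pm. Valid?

Retro has to happen before Kickoff — holds.
Demo has to happen before Retro — holds.
AllHands can't be earlier than 2pm — holds.
There are 2 rooms available — holds.
Planning has to happen before Kickoff — holds.

Valid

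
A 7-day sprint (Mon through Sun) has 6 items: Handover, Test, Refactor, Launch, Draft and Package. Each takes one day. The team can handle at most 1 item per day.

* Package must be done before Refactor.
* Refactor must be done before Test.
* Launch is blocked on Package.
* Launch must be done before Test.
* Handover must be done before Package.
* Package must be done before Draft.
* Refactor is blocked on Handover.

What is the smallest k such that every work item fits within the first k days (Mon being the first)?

6 days

The precedence chain requires at least 4 distinct days.
With at most 1 per day and 6 work items, at least 6 days are needed.
6 works (last occupied day: Sat): for example Draft in Sat, Package in Tue, Handover in Mon, Refactor in Wed, Test in Fri, Launch in Thu.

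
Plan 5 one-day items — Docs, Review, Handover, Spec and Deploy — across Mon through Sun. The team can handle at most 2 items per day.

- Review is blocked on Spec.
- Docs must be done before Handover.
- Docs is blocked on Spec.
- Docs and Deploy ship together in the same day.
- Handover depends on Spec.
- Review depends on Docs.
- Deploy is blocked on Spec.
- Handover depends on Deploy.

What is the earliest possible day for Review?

Precedence pushes Review to at least Wed.
Review at Wed is achievable: Review -> Wed; Docs -> Tue; Deploy -> Tue; Handover -> Wed; Spec -> Mon.

Wed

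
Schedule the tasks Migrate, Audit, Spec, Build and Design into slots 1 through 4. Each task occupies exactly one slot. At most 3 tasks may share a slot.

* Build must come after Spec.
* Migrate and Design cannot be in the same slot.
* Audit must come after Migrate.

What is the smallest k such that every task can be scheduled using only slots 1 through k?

The precedence chain requires at least 2 distinct slots.
With at most 3 per slot and 5 tasks, at least 2 slots are needed.
2 works (last occupied slot: 2): for example Build -> 2, Migrate -> 1, Design -> 2, Spec -> 1, Audit -> 2.

2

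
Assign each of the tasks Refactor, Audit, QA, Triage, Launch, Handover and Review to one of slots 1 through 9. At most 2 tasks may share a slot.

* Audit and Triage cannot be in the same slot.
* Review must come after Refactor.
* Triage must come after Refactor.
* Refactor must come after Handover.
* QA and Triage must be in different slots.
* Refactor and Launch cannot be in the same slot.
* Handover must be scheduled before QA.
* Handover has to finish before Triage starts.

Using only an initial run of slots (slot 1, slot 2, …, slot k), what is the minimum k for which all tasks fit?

The precedence chain requires at least 3 distinct slots.
With at most 2 per slot and 7 tasks, at least 4 slots are needed.
4 works (last occupied slot: 4): for example Triage -> 3; Audit -> 1; Review -> 3; Refactor -> 2; QA -> 2; Launch -> 4; Handover -> 1.

4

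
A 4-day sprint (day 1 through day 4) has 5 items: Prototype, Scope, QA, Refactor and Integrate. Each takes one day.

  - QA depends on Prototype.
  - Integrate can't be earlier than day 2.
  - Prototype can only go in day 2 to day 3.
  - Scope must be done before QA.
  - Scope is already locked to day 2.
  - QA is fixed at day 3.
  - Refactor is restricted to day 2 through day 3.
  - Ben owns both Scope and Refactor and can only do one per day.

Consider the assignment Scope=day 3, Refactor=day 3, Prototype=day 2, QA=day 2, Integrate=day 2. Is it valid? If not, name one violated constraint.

No — it violates: Scope must be done before QA

Integrate can't be earlier than day 2 — holds.
Scope must be done before QA — violated.
Prototype can only go in day 2 to day 3 — holds.
Ben owns both Scope and Refactor and can only do one per day — violated.
QA is fixed at day 3 — violated.
Refactor is restricted to day 2 through day 3 — holds.
Scope is already locked to day 2 — violated.
QA depends on Prototype — violated.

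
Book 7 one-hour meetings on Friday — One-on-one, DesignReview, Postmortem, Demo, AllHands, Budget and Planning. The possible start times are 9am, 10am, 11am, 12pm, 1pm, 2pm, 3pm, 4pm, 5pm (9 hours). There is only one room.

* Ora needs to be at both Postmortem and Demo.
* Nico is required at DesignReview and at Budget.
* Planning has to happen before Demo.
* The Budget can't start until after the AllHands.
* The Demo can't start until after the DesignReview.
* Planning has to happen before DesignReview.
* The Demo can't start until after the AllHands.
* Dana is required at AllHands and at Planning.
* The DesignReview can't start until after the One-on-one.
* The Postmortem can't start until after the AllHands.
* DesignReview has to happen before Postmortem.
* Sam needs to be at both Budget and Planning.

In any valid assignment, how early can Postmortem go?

Precedence pushes Postmortem to at least 11am.
Postmortem at 1pm is achievable: Demo=2pm, One-on-one=10am, DesignReview=11am, Planning=9am, AllHands=12pm, Budget=3pm, Postmortem=1pm.
Nothing earlier works — the conflict and capacity constraints rule out every hour before 1pm.

1pm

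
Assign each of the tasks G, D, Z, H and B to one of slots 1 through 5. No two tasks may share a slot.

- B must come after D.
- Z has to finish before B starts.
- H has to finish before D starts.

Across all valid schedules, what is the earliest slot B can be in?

4

Precedence pushes B to at least 3.
B at 4 is achievable: H -> 1, D -> 2, Z -> 3, G -> 5, B -> 4.
Nothing earlier works — the capacity limit rule out every slot before 4.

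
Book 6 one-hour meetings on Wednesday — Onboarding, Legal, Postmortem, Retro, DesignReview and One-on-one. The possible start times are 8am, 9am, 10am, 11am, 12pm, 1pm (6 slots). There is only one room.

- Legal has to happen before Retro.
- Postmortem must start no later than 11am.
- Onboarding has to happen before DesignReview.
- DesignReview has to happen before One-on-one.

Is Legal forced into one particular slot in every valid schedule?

Legal can be 8am (e.g. Postmortem in 9am; DesignReview in 11am; Onboarding in 10am; Legal in 8am; One-on-one in 1pm; Retro in 12pm) or 9am (e.g. DesignReview in 11am; Legal in 9am; Retro in 12pm; Postmortem in 8am; One-on-one in 1pm; Onboarding in 10am).

No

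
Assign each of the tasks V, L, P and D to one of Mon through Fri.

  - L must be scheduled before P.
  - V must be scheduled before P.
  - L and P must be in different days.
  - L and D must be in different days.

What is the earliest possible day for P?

Tue

Precedence pushes P to at least Tue.
P at Tue is achievable: D in Tue, V in Mon, L in Mon, P in Tue.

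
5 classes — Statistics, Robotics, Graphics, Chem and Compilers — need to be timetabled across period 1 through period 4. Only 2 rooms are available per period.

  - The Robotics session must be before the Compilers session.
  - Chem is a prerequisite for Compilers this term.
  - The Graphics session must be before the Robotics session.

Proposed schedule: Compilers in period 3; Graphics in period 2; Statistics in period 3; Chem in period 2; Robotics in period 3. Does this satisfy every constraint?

Invalid. Only 2 rooms are available per period.

The Graphics session must be before the Robotics session — holds.
Only 2 rooms are available per period — violated.
The Robotics session must be before the Compilers session — violated.
Chem is a prerequisite for Compilers this term — holds.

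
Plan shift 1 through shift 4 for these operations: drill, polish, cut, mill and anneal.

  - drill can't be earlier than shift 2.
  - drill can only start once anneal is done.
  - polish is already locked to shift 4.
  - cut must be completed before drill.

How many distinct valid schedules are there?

Splitting on drill: it can be shift 2 (4), shift 3 (16), shift 4 (36). Listing each branch's schedules as (polish, cut, mill, anneal) by shift number:
drill=shift 2: (4,1,1,1) (4,1,2,1) (4,1,3,1) (4,1,4,1) — 4.
drill=shift 3: (4,1,1,1) (4,1,1,2) (4,1,2,1) (4,1,2,2) (4,1,3,1) (4,1,3,2) (4,1,4,1) (4,1,4,2) (4,2,1,1) (4,2,1,2) (4,2,2,1) (4,2,2,2) (4,2,3,1) (4,2,3,2) (4,2,4,1) (4,2,4,2) — 16.
drill=shift 4: (4,1,1,1) (4,1,1,2) (4,1,1,3) (4,1,2,1) (4,1,2,2) (4,1,2,3) (4,1,3,1) (4,1,3,2) (4,1,3,3) (4,1,4,1) (4,1,4,2) (4,1,4,3) (4,2,1,1) (4,2,1,2) (4,2,1,3) (4,2,2,1) (4,2,2,2) (4,2,2,3) (4,2,3,1) (4,2,3,2) (4,2,3,3) (4,2,4,1) (4,2,4,2) (4,2,4,3) (4,3,1,1) (4,3,1,2) (4,3,1,3) (4,3,2,1) (4,3,2,2) (4,3,2,3) (4,3,3,1) (4,3,3,2) (4,3,3,3) (4,3,4,1) (4,3,4,2) (4,3,4,3) — 36.
Summing: 4 + 16 + 36 = 56.

56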